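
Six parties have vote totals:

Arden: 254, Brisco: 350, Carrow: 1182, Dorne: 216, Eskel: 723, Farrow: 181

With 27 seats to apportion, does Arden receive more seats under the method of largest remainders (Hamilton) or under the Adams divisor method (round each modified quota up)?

Adams

Hamilton: Arden 2, Brisco 3, Carrow 11, Dorne 2, Eskel 7, Farrow 2.
Adams: Arden 3, Brisco 3, Carrow 10, Dorne 2, Eskel 7, Farrow 2.
Arden gets 2 under Hamilton and 3 under Adams.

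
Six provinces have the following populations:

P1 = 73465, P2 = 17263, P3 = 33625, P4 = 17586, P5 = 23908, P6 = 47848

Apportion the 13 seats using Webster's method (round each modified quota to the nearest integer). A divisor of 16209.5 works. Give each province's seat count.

P1 5; P2 1; P3 2; P4 1; P5 1; P6 3

With modified divisor 16209.5: modified quotas P1 4.532, P2 1.065, P3 2.074, P4 1.085, P5 1.475, P6 2.952.
Rounding to the nearest integer: P1 5, P2 1, P3 2, P4 1, P5 1, P6 3 (total 13).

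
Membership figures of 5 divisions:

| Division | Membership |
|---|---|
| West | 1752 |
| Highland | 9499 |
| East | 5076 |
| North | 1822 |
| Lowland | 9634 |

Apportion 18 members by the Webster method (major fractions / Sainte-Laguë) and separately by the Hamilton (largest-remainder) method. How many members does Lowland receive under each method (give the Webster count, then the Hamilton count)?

7 and 6

Webster: West 1, Highland 6, East 3, North 1, Lowland 7.
Hamilton: West 1, Highland 6, East 4, North 1, Lowland 6.
Lowland gets 7 under Webster and 6 under Hamilton.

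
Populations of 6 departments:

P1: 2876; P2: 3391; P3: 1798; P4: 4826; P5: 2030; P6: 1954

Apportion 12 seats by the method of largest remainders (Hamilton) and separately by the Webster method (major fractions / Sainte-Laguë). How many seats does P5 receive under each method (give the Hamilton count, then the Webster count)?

2 and 1

Hamilton: P1 2, P2 2, P3 1, P4 4, P5 2, P6 1.
Webster: P1 2, P2 3, P3 1, P4 4, P5 1, P6 1.
P5 gets 2 under Hamilton and 1 under Webster.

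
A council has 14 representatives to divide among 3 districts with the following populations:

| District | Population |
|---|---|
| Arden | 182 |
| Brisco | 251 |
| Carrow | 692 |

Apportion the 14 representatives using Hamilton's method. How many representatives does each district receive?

Total 1125; standard divisor 1125/14 ≈ 80.357.
Standard quotas: Arden 2.265, Brisco 3.124, Carrow 8.612.
Lower quotas: Arden 2, Brisco 3, Carrow 8 (sum 13, leaving 1 seat).
Remainders in descending order: Carrow 0.612, Arden 0.265, Brisco 0.124.
Largest remainder: Carrow receives the extra seat.

Arden 2, Brisco 3, Carrow 9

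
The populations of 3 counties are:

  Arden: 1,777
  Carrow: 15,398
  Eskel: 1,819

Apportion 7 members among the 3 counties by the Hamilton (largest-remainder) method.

Total 18994; standard divisor 18994/7 ≈ 2713.429.
Standard quotas: Arden 0.6549, Carrow 5.6747, Eskel 0.6704.
Lower quotas: Arden 0, Carrow 5, Eskel 0 (sum 5, leaving 2 seats).
Remainders in descending order: Carrow 0.6747, Eskel 0.6704, Arden 0.6549.
Largest remainders: Carrow, Eskel receive the extra seats.

Arden 0, Carrow 6, Eskel 1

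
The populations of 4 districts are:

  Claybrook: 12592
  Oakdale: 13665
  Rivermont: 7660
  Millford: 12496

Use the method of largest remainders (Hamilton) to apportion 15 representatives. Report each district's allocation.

Standard divisor: 46413 ÷ 15 ≈ 3094.2.
Standard quotas: Claybrook 4.0695, Oakdale 4.4163, Rivermont 2.4756, Millford 4.0385.
Lower quotas: Claybrook 4, Oakdale 4, Rivermont 2, Millford 4 (sum 14, leaving 1 seat).
Remainders in descending order: Rivermont 0.4756, Oakdale 0.4163, Claybrook 0.0695, Millford 0.0385.
Largest remainder: Rivermont receives the extra seat.

Claybrook=4, Oakdale=4, Rivermont=3, Millford=4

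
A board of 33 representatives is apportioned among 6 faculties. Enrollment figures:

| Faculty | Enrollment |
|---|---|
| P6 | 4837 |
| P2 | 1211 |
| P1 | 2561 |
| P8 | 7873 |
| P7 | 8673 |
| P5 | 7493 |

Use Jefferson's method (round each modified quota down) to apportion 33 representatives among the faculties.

P6: 5; P2: 1; P1: 2; P8: 8; P7: 9; P5: 8

Standard divisor 32648/33 ≈ 989.333; standard quotas: P6 4.889, P2 1.224, P1 2.589, P8 7.958, P7 8.767, P5 7.574.
Rounding down gives 4, 1, 2, 7, 8, 7 = 29 seats, so the divisor must be adjusted.
With modified divisor 900: modified quotas P6 5.374, P2 1.346, P1 2.846, P8 8.748, P7 9.637, P5 8.326.
Rounding down: P6 5, P2 1, P1 2, P8 8, P7 9, P5 8 (total 33).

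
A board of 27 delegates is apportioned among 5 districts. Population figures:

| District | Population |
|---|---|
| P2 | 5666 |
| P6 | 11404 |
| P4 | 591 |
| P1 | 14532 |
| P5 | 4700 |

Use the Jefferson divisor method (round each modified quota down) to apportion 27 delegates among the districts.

Standard divisor 36893/27 ≈ 1366.407; standard quotas: P2 4.147, P6 8.346, P4 0.433, P1 10.635, P5 3.440.
Rounding down gives 4, 8, 0, 10, 3 = 25 seats, so the divisor must be adjusted.
With modified divisor 1240: modified quotas P2 4.569, P6 9.197, P4 0.477, P1 11.719, P5 3.790.
Rounding down: P2 4, P6 9, P4 0, P1 11, P5 3 (total 27).

P2: 4, P6: 9, P4: 0, P1: 11, P5: 3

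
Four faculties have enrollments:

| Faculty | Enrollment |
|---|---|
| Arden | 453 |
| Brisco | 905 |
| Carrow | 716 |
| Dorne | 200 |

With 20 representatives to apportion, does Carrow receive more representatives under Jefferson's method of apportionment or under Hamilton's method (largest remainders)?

Jefferson

Jefferson: Arden 4, Brisco 8, Carrow 7, Dorne 1.
Hamilton: Arden 4, Brisco 8, Carrow 6, Dorne 2.
Carrow gets 7 under Jefferson and 6 under Hamilton.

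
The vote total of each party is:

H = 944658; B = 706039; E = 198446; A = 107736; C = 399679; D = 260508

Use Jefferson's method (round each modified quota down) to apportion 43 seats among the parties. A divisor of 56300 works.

With modified divisor 56300: modified quotas H 16.779, B 12.541, E 3.525, A 1.914, C 7.099, D 4.627.
Rounding down: H 16, B 12, E 3, A 1, C 7, D 4 (total 43).

H=16, B=12, E=3, A=1, C=7, D=4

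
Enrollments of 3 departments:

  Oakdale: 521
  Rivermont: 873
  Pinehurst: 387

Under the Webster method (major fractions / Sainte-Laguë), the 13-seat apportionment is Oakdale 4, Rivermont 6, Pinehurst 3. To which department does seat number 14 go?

Priority for the next seat is population ÷ (current seats + 0.5).
Priorities: Oakdale 115.778, Rivermont 134.308, Pinehurst 110.571.
Highest priority: Rivermont.

Rivermont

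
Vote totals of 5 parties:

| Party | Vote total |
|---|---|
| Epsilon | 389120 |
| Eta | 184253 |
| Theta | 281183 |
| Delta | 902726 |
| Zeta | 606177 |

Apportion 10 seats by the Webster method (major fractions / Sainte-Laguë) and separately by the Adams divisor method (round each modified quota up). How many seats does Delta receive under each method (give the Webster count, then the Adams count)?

Webster: Epsilon 2, Eta 1, Theta 1, Delta 4, Zeta 2.
Adams: Epsilon 2, Eta 1, Theta 1, Delta 3, Zeta 3.
Delta gets 4 under Webster and 3 under Adams.

4 and 3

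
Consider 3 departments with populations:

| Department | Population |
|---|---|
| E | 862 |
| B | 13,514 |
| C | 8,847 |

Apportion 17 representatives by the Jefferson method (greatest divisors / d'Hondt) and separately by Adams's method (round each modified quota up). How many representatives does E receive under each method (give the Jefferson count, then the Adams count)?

Jefferson: E 0, B 10, C 7.
Adams: E 1, B 10, C 6.
E gets 0 under Jefferson and 1 under Adams.

0 and 1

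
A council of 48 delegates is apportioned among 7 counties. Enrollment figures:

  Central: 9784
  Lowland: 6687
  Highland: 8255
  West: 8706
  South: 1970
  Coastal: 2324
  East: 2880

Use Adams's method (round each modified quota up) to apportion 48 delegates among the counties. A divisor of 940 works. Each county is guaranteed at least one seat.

Central=11, Lowland=8, Highland=9, West=10, South=3, Coastal=3, East=4

With modified divisor 940: modified quotas Central 10.409, Lowland 7.114, Highland 8.782, West 9.262, South 2.096, Coastal 2.472, East 3.064.
Rounding up: Central 11, Lowland 8, Highland 9, West 10, South 3, Coastal 3, East 4 (total 48).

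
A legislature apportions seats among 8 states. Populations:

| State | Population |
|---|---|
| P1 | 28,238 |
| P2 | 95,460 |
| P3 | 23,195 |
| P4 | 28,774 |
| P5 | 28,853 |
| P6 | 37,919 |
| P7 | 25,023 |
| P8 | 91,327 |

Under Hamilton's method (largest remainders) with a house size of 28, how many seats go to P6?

3

Total 358789; standard divisor 358789/28 ≈ 12813.893.
Standard quotas: P1 2.2037, P2 7.4497, P3 1.8101, P4 2.2455, P5 2.2517, P6 2.9592, P7 1.9528, P8 7.1272.
Lower quotas: P1 2, P2 7, P3 1, P4 2, P5 2, P6 2, P7 1, P8 7 (sum 24, leaving 4 seats).
Remainders in descending order: P6 0.9592, P7 0.9528, P3 0.8101, P2 0.4497, P5 0.2517, P4 0.2455, P1 0.2037, P8 0.1272.
Largest remainders: P6, P7, P3, P2 receive the extra seats.
P6 receives 3.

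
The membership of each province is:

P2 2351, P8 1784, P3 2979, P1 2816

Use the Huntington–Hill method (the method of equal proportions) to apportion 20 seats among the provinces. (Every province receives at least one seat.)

P2 5; P8 4; P3 6; P1 5

With divisor 514.6: modified quotas P2 4.569, P8 3.467, P3 5.789, P1 5.472.
Geometric-mean thresholds: P2 √(4·5)=4.472, P8 √(3·4)=3.464, P3 √(5·6)=5.477, P1 √(5·6)=5.477.
Each quota rounded against its threshold gives P2 5, P8 4, P3 6, P1 5 (total 20).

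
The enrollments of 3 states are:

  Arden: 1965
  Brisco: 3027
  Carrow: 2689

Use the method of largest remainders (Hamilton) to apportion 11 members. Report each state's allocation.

Arden 3, Brisco 4, Carrow 4

The standard divisor is 7681/11 ≈ 698.273.
Standard quotas: Arden 2.814, Brisco 4.335, Carrow 3.851.
Lower quotas: Arden 2, Brisco 4, Carrow 3 (sum 9, leaving 2 seats).
Remainders in descending order: Carrow 0.851, Arden 0.814, Brisco 0.335.
Largest remainders: Carrow, Arden receive the extra seats.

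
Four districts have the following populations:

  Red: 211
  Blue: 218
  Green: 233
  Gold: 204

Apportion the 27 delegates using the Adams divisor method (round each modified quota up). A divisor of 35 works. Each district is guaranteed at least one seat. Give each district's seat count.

Red 7; Blue 7; Green 7; Gold 6

With modified divisor 35: modified quotas Red 6.029, Blue 6.229, Green 6.657, Gold 5.829.
Rounding up: Red 7, Blue 7, Green 7, Gold 6 (total 27).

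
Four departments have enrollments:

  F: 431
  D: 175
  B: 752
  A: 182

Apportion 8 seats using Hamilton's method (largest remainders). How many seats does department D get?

The standard divisor is 1540/8 ≈ 192.5.
Standard quotas: F 2.239, D 0.909, B 3.906, A 0.945.
Lower quotas: F 2, D 0, B 3, A 0 (sum 5, leaving 3 seats).
Remainders in descending order: A 0.945, D 0.909, B 0.906, F 0.239.
The surplus seats go to A, D, B.
D receives 1.

1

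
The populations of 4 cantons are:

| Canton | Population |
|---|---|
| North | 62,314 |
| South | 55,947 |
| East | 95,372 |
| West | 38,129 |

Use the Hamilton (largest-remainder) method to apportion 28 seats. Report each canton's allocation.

The standard divisor is 251762/28 ≈ 8991.5.
Standard quotas: North 6.9303, South 6.2222, East 10.6069, West 4.2406.
Lower quotas: North 6, South 6, East 10, West 4 (sum 26, leaving 2 seats).
Remainders in descending order: North 0.9303, East 0.6069, West 0.2406, South 0.2222.
Largest remainders: North, East receive the extra seats.

North 7, South 6, East 11, West 4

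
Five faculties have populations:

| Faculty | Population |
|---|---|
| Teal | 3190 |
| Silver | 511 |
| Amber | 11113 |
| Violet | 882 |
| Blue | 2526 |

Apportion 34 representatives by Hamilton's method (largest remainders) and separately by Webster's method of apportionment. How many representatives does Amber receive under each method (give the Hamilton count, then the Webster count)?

Hamilton: Teal 6, Silver 1, Amber 21, Violet 1, Blue 5.
Webster: Teal 6, Silver 1, Amber 20, Violet 2, Blue 5.
Amber gets 21 under Hamilton and 20 under Webster.

21 and 20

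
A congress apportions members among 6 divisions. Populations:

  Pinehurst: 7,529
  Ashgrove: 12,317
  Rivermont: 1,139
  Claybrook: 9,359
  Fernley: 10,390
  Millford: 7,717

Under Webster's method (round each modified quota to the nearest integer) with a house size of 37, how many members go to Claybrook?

7

Standard divisor 48451/37 ≈ 1309.486; standard quotas: Pinehurst 5.750, Ashgrove 9.406, Rivermont 0.870, Claybrook 7.147, Fernley 7.934, Millford 5.893.
Rounding to the nearest integer gives Pinehurst 6, Ashgrove 9, Rivermont 1, Claybrook 7, Fernley 8, Millford 6 — total 37, matching the house size, so no adjustment is needed.
Claybrook receives 7.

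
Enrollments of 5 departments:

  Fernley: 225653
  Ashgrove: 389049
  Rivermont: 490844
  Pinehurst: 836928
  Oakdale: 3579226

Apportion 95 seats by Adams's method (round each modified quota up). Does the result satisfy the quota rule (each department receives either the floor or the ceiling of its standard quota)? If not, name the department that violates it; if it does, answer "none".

Oakdale

Standard quotas: Fernley 3.882, Ashgrove 6.694, Rivermont 8.445, Pinehurst 14.399, Oakdale 61.580.
Adams allocation: Fernley 4, Ashgrove 7, Rivermont 9, Pinehurst 15, Oakdale 60.
Oakdale has quota 61.580 (lower 61, upper 62) but receives 60 — outside the quota interval.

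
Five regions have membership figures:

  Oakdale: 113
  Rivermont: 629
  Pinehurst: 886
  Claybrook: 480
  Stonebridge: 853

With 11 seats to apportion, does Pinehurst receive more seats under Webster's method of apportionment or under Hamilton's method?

Webster

Webster: Oakdale 0, Rivermont 2, Pinehurst 4, Claybrook 2, Stonebridge 3.
Hamilton: Oakdale 1, Rivermont 2, Pinehurst 3, Claybrook 2, Stonebridge 3.
Pinehurst gets 4 under Webster and 3 under Hamilton.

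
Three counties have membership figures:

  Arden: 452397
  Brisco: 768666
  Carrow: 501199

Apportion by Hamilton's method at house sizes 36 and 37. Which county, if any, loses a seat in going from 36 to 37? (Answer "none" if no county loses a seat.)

At 36 seats: Arden 9, Brisco 16, Carrow 11.
At 37 seats: Arden 10, Brisco 16, Carrow 11.
No county's allocation decreased.

none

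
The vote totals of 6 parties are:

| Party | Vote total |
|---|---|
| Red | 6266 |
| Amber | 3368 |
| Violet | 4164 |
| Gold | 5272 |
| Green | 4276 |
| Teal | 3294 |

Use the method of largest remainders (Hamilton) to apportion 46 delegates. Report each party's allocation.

Red: 11; Amber: 6; Violet: 7; Gold: 9; Green: 7; Teal: 6

The standard divisor is 26640/46 ≈ 579.13.
Standard quotas: Red 10.8197, Amber 5.8156, Violet 7.1901, Gold 9.1033, Green 7.3835, Teal 5.6878.
Lower quotas: Red 10, Amber 5, Violet 7, Gold 9, Green 7, Teal 5 (sum 43, leaving 3 seats).
Remainders in descending order: Red 0.8197, Amber 0.8156, Teal 0.6878, Green 0.3835, Violet 0.1901, Gold 0.1033.
Largest remainders: Red, Amber, Teal receive the extra seats.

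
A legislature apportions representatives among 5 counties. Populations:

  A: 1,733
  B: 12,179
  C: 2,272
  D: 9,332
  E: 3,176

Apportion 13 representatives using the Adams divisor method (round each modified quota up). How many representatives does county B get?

5

Standard divisor 28692/13 ≈ 2207.077; standard quotas: A 0.785, B 5.518, C 1.029, D 4.228, E 1.439.
Rounding up gives 1, 6, 2, 5, 2 = 16 seats, so the divisor must be adjusted.
With modified divisor 2700: modified quotas A 0.642, B 4.511, C 0.841, D 3.456, E 1.176.
Rounding up: A 1, B 5, C 1, D 4, E 2 (total 13).
B receives 5.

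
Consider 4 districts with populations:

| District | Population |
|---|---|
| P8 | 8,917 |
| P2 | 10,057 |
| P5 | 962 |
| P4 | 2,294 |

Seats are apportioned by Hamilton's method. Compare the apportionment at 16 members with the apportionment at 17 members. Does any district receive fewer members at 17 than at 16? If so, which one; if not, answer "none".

none

At 16 seats: P8 6, P2 7, P5 1, P4 2.
At 17 seats: P8 7, P2 7, P5 1, P4 2.
No district's allocation decreased.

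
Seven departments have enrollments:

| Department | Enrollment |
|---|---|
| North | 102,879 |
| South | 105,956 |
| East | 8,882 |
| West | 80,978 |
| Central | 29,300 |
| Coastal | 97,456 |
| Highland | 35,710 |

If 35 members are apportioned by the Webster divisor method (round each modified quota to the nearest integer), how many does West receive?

Standard divisor 461161/35 ≈ 13176.029; standard quotas: North 7.808, South 8.042, East 0.674, West 6.146, Central 2.224, Coastal 7.396, Highland 2.710.
Rounding to the nearest integer gives North 8, South 8, East 1, West 6, Central 2, Coastal 7, Highland 3 — total 35, matching the house size, so no adjustment is needed.
West receives 6.

6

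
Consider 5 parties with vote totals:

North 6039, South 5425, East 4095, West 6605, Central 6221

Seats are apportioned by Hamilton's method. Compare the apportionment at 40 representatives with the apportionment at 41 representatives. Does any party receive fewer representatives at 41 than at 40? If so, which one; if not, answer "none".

none

At 40 seats: North 8, South 8, East 6, West 9, Central 9.
At 41 seats: North 9, South 8, East 6, West 9, Central 9.
No party's allocation decreased.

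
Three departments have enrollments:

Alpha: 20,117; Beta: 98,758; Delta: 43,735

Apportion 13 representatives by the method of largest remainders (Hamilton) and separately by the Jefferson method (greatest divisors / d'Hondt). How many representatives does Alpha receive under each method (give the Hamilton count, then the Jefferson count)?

2 and 1

Hamilton: Alpha 2, Beta 8, Delta 3.
Jefferson: Alpha 1, Beta 9, Delta 3.
Alpha gets 2 under Hamilton and 1 under Jefferson.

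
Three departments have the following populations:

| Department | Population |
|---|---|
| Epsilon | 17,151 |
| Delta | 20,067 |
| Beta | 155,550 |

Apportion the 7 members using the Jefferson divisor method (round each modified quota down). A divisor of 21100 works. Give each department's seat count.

With modified divisor 21100: modified quotas Epsilon 0.813, Delta 0.951, Beta 7.372.
Rounding down: Epsilon 0, Delta 0, Beta 7 (total 7).

Epsilon 0, Delta 0, Beta 7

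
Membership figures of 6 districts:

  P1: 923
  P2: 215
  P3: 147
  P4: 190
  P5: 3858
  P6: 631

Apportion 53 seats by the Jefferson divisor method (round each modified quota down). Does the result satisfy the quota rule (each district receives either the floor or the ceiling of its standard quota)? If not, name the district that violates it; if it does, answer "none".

P5

Standard quotas: P1 8.202, P2 1.911, P3 1.306, P4 1.688, P5 34.285, P6 5.607.
Jefferson allocation: P1 8, P2 2, P3 1, P4 1, P5 36, P6 5.
P5 has quota 34.285 (lower 34, upper 35) but receives 36 — outside the quota interval.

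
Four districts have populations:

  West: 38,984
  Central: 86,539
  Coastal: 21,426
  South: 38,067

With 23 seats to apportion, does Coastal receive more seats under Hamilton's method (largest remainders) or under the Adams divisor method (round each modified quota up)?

Hamilton: West 5, Central 11, Coastal 2, South 5.
Adams: West 5, Central 10, Coastal 3, South 5.
Coastal gets 2 under Hamilton and 3 under Adams.

Adams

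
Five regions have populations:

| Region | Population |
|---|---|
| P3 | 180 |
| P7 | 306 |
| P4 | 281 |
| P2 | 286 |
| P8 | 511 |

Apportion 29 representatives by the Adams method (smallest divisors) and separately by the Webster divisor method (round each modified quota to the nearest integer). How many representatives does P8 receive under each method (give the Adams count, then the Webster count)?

9 and 10

Adams: P3 4, P7 6, P4 5, P2 5, P8 9.
Webster: P3 3, P7 6, P4 5, P2 5, P8 10.
P8 gets 9 under Adams and 10 under Webster.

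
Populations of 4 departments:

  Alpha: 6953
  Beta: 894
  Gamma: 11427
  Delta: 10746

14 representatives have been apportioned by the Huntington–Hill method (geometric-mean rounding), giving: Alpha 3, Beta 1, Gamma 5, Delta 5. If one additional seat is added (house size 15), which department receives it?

Gamma

Priority for the next seat is population ÷ (√(s·(s+1))).
Priorities: Alpha 2007.158, Beta 632.153, Gamma 2086.275, Delta 1961.942.
Highest priority: Gamma.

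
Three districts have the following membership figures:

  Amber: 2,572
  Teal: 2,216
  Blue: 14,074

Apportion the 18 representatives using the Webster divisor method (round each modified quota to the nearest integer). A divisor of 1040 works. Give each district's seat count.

Amber 2; Teal 2; Blue 14

With modified divisor 1040: modified quotas Amber 2.473, Teal 2.131, Blue 13.533.
Rounding to the nearest integer: Amber 2, Teal 2, Blue 14 (total 18).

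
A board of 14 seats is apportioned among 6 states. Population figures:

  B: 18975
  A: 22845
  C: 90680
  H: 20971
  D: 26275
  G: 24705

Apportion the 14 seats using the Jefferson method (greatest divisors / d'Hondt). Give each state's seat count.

B 1, A 1, C 7, H 1, D 2, G 2

Standard divisor 204451/14 ≈ 14603.643; standard quotas: B 1.299, A 1.564, C 6.209, H 1.436, D 1.799, G 1.692.
Rounding down gives 1, 1, 6, 1, 1, 1 = 11 seats, so the divisor must be adjusted.
With modified divisor 11900: modified quotas B 1.595, A 1.920, C 7.620, H 1.762, D 2.208, G 2.076.
Rounding down: B 1, A 1, C 7, H 1, D 2, G 2 (total 14).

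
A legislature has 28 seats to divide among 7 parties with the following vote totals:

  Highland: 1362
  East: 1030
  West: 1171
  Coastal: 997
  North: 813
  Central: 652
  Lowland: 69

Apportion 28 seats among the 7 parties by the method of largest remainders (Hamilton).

The standard divisor is 6094/28 ≈ 217.643.
Standard quotas: Highland 6.258, East 4.733, West 5.380, Coastal 4.581, North 3.735, Central 2.996, Lowland 0.317.
Lower quotas: Highland 6, East 4, West 5, Coastal 4, North 3, Central 2, Lowland 0 (sum 24, leaving 4 seats).
Remainders in descending order: Central 0.996, North 0.735, East 0.733, Coastal 0.581, West 0.380, Lowland 0.317, Highland 0.258.
The surplus seats go to Central, North, East, Coastal.

Highland: 6, East: 5, West: 5, Coastal: 5, North: 4, Central: 3, Lowland: 0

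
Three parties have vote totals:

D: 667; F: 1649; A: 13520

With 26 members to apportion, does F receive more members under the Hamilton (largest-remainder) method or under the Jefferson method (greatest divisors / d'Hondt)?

Hamilton

Hamilton: D 1, F 3, A 22.
Jefferson: D 1, F 2, A 23.
F gets 3 under Hamilton and 2 under Jefferson.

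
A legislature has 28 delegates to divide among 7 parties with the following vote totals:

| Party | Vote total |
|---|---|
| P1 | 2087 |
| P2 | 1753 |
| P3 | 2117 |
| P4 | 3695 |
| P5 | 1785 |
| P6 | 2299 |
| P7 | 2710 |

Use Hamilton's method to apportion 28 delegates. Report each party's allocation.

Total 16446; standard divisor 16446/28 ≈ 587.357.
Standard quotas: P1 3.553, P2 2.985, P3 3.604, P4 6.291, P5 3.039, P6 3.914, P7 4.614.
Lower quotas: P1 3, P2 2, P3 3, P4 6, P5 3, P6 3, P7 4 (sum 24, leaving 4 seats).
Remainders in descending order: P2 0.985, P6 0.914, P7 0.614, P3 0.604, P1 0.553, P4 0.291, P5 0.039.
The surplus seats go to P2, P6, P7, P3.

P1: 3; P2: 3; P3: 4; P4: 6; P5: 3; P6: 4; P7: 5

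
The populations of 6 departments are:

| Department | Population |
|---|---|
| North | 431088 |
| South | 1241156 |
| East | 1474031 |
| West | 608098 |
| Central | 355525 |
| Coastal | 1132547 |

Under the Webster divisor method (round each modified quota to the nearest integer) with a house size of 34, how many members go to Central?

2

Standard divisor 5242445/34 ≈ 154189.559; standard quotas: North 2.796, South 8.050, East 9.560, West 3.944, Central 2.306, Coastal 7.345.
Rounding to the nearest integer gives North 3, South 8, East 10, West 4, Central 2, Coastal 7 — total 34, matching the house size, so no adjustment is needed.
Central receives 2.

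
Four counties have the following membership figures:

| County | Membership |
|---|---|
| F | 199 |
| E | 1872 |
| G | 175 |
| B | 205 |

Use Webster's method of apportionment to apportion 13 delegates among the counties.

Standard divisor 2451/13 ≈ 188.538; standard quotas: F 1.055, E 9.929, G 0.928, B 1.087.
Rounding to the nearest integer gives F 1, E 10, G 1, B 1 — total 13, matching the house size, so no adjustment is needed.

F=1, E=10, G=1, B=1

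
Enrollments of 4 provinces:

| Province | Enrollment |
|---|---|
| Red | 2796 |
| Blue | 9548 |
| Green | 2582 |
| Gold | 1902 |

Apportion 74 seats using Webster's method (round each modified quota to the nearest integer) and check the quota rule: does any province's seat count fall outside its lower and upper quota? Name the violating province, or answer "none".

Standard quotas: Red 12.295, Blue 41.987, Green 11.354, Gold 8.364.
Webster allocation: Red 12, Blue 43, Green 11, Gold 8.
Blue has quota 41.987 (lower 41, upper 42) but receives 43 — outside the quota interval.

Blue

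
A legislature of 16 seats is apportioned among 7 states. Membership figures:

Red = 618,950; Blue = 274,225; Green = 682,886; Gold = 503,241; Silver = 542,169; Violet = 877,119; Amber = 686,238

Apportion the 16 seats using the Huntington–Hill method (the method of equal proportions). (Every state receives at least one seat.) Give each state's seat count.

With divisor 265995: modified quotas Red 2.327, Blue 1.031, Green 2.567, Gold 1.892, Silver 2.038, Violet 3.298, Amber 2.580.
Geometric-mean thresholds: Red √(2·3)=2.449, Blue √(1·2)=1.414, Green √(2·3)=2.449, Gold √(1·2)=1.414, Silver √(2·3)=2.449, Violet √(3·4)=3.464, Amber √(2·3)=2.449.
Each quota rounded against its threshold gives Red 2, Blue 1, Green 3, Gold 2, Silver 2, Violet 3, Amber 3 (total 16).

Red: 2, Blue: 1, Green: 3, Gold: 2, Silver: 2, Violet: 3, Amber: 3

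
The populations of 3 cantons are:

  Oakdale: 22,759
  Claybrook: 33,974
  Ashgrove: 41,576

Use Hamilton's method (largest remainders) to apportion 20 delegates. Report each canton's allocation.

Oakdale 5, Claybrook 7, Ashgrove 8

Total 98309; standard divisor 98309/20 ≈ 4915.45.
Standard quotas: Oakdale 4.6301, Claybrook 6.9117, Ashgrove 8.4582.
Lower quotas: Oakdale 4, Claybrook 6, Ashgrove 8 (sum 18, leaving 2 seats).
Remainders in descending order: Claybrook 0.9117, Oakdale 0.6301, Ashgrove 0.4582.
Largest remainders: Claybrook, Oakdale receive the extra seats.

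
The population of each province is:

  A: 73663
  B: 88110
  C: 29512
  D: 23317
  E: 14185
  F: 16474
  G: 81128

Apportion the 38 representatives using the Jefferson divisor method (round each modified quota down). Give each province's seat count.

Standard divisor 326389/38 ≈ 8589.184; standard quotas: A 8.576, B 10.258, C 3.436, D 2.715, E 1.651, F 1.918, G 9.445.
Rounding down gives 8, 10, 3, 2, 1, 1, 9 = 34 seats, so the divisor must be adjusted.
With modified divisor 7900: modified quotas A 9.324, B 11.153, C 3.736, D 2.952, E 1.796, F 2.085, G 10.269.
Rounding down: A 9, B 11, C 3, D 2, E 1, F 2, G 10 (total 38).

A=9; B=11; C=3; D=2; E=1; F=2; G=10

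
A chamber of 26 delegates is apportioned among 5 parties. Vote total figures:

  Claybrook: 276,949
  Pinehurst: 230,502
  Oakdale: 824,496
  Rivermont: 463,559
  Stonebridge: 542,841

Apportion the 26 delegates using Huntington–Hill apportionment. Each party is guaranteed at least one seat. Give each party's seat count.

Claybrook: 3, Pinehurst: 3, Oakdale: 9, Rivermont: 5, Stonebridge: 6

With divisor 90506: modified quotas Claybrook 3.060, Pinehurst 2.547, Oakdale 9.110, Rivermont 5.122, Stonebridge 5.998.
Geometric-mean thresholds: Claybrook √(3·4)=3.464, Pinehurst √(2·3)=2.449, Oakdale √(9·10)=9.487, Rivermont √(5·6)=5.477, Stonebridge √(5·6)=5.477.
Each quota rounded against its threshold gives Claybrook 3, Pinehurst 3, Oakdale 9, Rivermont 5, Stonebridge 6 (total 26).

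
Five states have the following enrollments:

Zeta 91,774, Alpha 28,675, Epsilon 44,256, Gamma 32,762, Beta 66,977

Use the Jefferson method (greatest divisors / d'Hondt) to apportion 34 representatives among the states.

Standard divisor 264444/34 ≈ 7777.765; standard quotas: Zeta 11.800, Alpha 3.687, Epsilon 5.690, Gamma 4.212, Beta 8.611.
Rounding down gives 11, 3, 5, 4, 8 = 31 seats, so the divisor must be adjusted.
With modified divisor 7300: modified quotas Zeta 12.572, Alpha 3.928, Epsilon 6.062, Gamma 4.488, Beta 9.175.
Rounding down: Zeta 12, Alpha 3, Epsilon 6, Gamma 4, Beta 9 (total 34).

Zeta: 12, Alpha: 3, Epsilon: 6, Gamma: 4, Beta: 9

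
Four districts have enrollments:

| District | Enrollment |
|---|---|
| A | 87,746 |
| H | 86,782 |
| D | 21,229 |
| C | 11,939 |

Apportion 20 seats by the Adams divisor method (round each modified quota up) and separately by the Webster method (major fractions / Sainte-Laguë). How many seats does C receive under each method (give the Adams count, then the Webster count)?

2 and 1

Adams: A 8, H 8, D 2, C 2.
Webster: A 9, H 8, D 2, C 1.
C gets 2 under Adams and 1 under Webster.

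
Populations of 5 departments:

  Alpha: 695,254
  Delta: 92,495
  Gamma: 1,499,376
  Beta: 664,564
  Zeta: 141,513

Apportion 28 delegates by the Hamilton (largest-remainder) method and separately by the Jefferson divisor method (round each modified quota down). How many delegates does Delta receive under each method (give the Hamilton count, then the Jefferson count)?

1 and 0

Hamilton: Alpha 6, Delta 1, Gamma 14, Beta 6, Zeta 1.
Jefferson: Alpha 6, Delta 0, Gamma 15, Beta 6, Zeta 1.
Delta gets 1 under Hamilton and 0 under Jefferson.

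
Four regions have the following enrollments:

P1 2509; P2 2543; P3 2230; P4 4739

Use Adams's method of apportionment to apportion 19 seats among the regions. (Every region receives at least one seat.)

P1 4, P2 4, P3 4, P4 7

Standard divisor 12021/19 ≈ 632.684; standard quotas: P1 3.966, P2 4.019, P3 3.525, P4 7.490.
Rounding up gives 4, 5, 4, 8 = 21 seats, so the divisor must be adjusted.
With modified divisor 700: modified quotas P1 3.584, P2 3.633, P3 3.186, P4 6.770.
Rounding up: P1 4, P2 4, P3 4, P4 7 (total 19).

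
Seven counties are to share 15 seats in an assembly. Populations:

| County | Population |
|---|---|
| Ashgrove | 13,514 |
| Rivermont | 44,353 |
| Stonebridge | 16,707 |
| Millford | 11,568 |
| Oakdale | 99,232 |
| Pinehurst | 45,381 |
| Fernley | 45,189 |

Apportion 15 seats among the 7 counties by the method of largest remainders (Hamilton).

Standard divisor: 275944 ÷ 15 ≈ 18396.267.
Standard quotas: Ashgrove 0.7346, Rivermont 2.4110, Stonebridge 0.9082, Millford 0.6288, Oakdale 5.3941, Pinehurst 2.4669, Fernley 2.4564.
Lower quotas: Ashgrove 0, Rivermont 2, Stonebridge 0, Millford 0, Oakdale 5, Pinehurst 2, Fernley 2 (sum 11, leaving 4 seats).
Remainders in descending order: Stonebridge 0.9082, Ashgrove 0.7346, Millford 0.6288, Pinehurst 0.4669, Fernley 0.4564, Rivermont 0.4110, Oakdale 0.3941.
The surplus seats go to Stonebridge, Ashgrove, Millford, Pinehurst.

Ashgrove 1; Rivermont 2; Stonebridge 1; Millford 1; Oakdale 5; Pinehurst 3; Fernley 2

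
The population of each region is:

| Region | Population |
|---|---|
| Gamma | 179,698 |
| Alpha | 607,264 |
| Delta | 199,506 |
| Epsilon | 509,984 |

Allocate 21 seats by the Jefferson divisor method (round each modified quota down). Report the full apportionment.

Gamma 2, Alpha 9, Delta 3, Epsilon 7

Standard divisor 1496452/21 ≈ 71259.619; standard quotas: Gamma 2.522, Alpha 8.522, Delta 2.800, Epsilon 7.157.
Rounding down gives 2, 8, 2, 7 = 19 seats, so the divisor must be adjusted.
With modified divisor 65100: modified quotas Gamma 2.760, Alpha 9.328, Delta 3.065, Epsilon 7.834.
Rounding down: Gamma 2, Alpha 9, Delta 3, Epsilon 7 (total 21).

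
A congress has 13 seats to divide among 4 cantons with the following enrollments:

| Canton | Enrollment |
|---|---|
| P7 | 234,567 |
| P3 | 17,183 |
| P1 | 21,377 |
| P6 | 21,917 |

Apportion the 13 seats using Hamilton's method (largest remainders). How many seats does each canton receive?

P7: 10; P3: 1; P1: 1; P6: 1

Total 295044; standard divisor 295044/13 ≈ 22695.692.
Standard quotas: P7 10.3353, P3 0.7571, P1 0.9419, P6 0.9657.
Lower quotas: P7 10, P3 0, P1 0, P6 0 (sum 10, leaving 3 seats).
Remainders in descending order: P6 0.9657, P1 0.9419, P3 0.7571, P7 0.3353.
The surplus seats go to P6, P1, P3.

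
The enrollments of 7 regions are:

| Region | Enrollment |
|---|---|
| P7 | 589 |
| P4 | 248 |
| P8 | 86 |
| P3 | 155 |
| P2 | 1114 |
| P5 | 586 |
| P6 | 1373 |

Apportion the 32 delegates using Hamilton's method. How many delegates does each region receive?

The standard divisor is 4151/32 ≈ 129.719.
Standard quotas: P7 4.541, P4 1.912, P8 0.663, P3 1.195, P2 8.588, P5 4.517, P6 10.584.
Lower quotas: P7 4, P4 1, P8 0, P3 1, P2 8, P5 4, P6 10 (sum 28, leaving 4 seats).
Remainders in descending order: P4 0.912, P8 0.663, P2 0.588, P6 0.584, P7 0.541, P5 0.517, P3 0.195.
Largest remainders: P4, P8, P2, P6 receive the extra seats.

P7=4, P4=2, P8=1, P3=1, P2=9, P5=4, P6=11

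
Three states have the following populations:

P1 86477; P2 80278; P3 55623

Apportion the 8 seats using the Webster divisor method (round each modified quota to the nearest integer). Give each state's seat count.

P1: 3, P2: 3, P3: 2

Standard divisor 222378/8 ≈ 27797.25; standard quotas: P1 3.111, P2 2.888, P3 2.001.
Rounding to the nearest integer gives P1 3, P2 3, P3 2 — total 8, matching the house size, so no adjustment is needed.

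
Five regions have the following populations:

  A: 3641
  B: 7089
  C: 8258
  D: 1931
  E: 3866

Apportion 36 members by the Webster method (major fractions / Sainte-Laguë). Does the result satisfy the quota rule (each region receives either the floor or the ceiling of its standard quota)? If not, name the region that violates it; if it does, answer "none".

none

Standard quotas: A 5.289, B 10.297, C 11.995, D 2.805, E 5.615.
Webster allocation: A 5, B 10, C 12, D 3, E 6.
Every allocation lies between the lower and upper quota.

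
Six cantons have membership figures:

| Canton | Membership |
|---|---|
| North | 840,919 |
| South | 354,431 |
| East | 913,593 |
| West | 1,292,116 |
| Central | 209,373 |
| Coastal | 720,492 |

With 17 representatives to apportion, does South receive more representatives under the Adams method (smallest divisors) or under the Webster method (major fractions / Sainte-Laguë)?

Adams: North 3, South 2, East 3, West 5, Central 1, Coastal 3.
Webster: North 3, South 1, East 4, West 5, Central 1, Coastal 3.
South gets 2 under Adams and 1 under Webster.

Adams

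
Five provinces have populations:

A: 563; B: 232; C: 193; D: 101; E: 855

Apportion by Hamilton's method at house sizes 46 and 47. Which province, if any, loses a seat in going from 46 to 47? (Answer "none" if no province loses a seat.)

B

At 46 seats: A 13, B 6, C 5, D 2, E 20.
At 47 seats: A 14, B 5, C 5, D 2, E 21.
B drops from 6 to 5.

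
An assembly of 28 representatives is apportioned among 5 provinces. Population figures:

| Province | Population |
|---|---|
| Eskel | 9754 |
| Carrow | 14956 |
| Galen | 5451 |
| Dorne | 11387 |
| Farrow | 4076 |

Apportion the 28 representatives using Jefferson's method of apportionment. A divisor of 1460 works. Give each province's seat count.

Eskel=6, Carrow=10, Galen=3, Dorne=7, Farrow=2

With modified divisor 1460: modified quotas Eskel 6.681, Carrow 10.244, Galen 3.734, Dorne 7.799, Farrow 2.792.
Rounding down: Eskel 6, Carrow 10, Galen 3, Dorne 7, Farrow 2 (total 28).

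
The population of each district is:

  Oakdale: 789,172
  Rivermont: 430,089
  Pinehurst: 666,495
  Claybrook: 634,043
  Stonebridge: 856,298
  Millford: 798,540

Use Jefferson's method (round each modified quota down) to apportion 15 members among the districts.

Oakdale: 3, Rivermont: 1, Pinehurst: 3, Claybrook: 2, Stonebridge: 3, Millford: 3

Standard divisor 4174637/15 ≈ 278309.133; standard quotas: Oakdale 2.836, Rivermont 1.545, Pinehurst 2.395, Claybrook 2.278, Stonebridge 3.077, Millford 2.869.
Rounding down gives 2, 1, 2, 2, 3, 2 = 12 seats, so the divisor must be adjusted.
With modified divisor 218600: modified quotas Oakdale 3.610, Rivermont 1.967, Pinehurst 3.049, Claybrook 2.900, Stonebridge 3.917, Millford 3.653.
Rounding down: Oakdale 3, Rivermont 1, Pinehurst 3, Claybrook 2, Stonebridge 3, Millford 3 (total 15).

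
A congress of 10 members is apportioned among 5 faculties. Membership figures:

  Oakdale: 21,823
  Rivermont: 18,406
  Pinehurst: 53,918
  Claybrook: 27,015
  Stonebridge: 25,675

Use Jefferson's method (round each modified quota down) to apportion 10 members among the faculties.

Standard divisor 146837/10 ≈ 14683.7; standard quotas: Oakdale 1.486, Rivermont 1.253, Pinehurst 3.672, Claybrook 1.840, Stonebridge 1.749.
Rounding down gives 1, 1, 3, 1, 1 = 7 seats, so the divisor must be adjusted.
With modified divisor 11900: modified quotas Oakdale 1.834, Rivermont 1.547, Pinehurst 4.531, Claybrook 2.270, Stonebridge 2.158.
Rounding down: Oakdale 1, Rivermont 1, Pinehurst 4, Claybrook 2, Stonebridge 2 (total 10).

Oakdale 1, Rivermont 1, Pinehurst 4, Claybrook 2, Stonebridge 2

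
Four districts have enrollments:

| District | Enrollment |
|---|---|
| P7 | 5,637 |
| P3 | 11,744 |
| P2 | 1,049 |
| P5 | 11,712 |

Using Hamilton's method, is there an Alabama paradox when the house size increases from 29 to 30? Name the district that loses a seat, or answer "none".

At 29 seats: P7 6, P3 11, P2 1, P5 11.
At 30 seats: P7 5, P3 12, P2 1, P5 12.
P7 drops from 6 to 5.

P7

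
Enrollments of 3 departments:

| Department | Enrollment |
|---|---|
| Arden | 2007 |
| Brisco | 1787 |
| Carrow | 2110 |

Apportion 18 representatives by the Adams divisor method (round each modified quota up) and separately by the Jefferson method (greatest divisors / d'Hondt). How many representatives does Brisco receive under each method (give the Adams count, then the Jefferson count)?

Adams: Arden 6, Brisco 6, Carrow 6.
Jefferson: Arden 6, Brisco 5, Carrow 7.
Brisco gets 6 under Adams and 5 under Jefferson.

6 and 5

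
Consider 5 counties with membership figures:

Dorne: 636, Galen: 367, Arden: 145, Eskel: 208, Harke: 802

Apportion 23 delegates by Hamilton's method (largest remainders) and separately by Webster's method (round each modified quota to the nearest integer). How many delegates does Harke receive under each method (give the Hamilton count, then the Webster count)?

9 and 8

Hamilton: Dorne 7, Galen 4, Arden 1, Eskel 2, Harke 9.
Webster: Dorne 7, Galen 4, Arden 2, Eskel 2, Harke 8.
Harke gets 9 under Hamilton and 8 under Webster.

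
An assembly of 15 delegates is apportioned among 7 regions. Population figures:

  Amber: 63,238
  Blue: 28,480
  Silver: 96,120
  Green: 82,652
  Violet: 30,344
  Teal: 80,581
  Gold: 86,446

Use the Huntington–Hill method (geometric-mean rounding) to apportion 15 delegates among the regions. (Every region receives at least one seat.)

Amber=2, Blue=1, Silver=3, Green=3, Violet=1, Teal=2, Gold=3

With divisor 33320: modified quotas Amber 1.898, Blue 0.855, Silver 2.885, Green 2.481, Violet 0.911, Teal 2.418, Gold 2.594.
Geometric-mean thresholds: Amber √(1·2)=1.414, Blue (min 1), Silver √(2·3)=2.449, Green √(2·3)=2.449, Violet (min 1), Teal √(2·3)=2.449, Gold √(2·3)=2.449.
Each quota rounded against its threshold gives Amber 2, Blue 1, Silver 3, Green 3, Violet 1, Teal 2, Gold 3 (total 15).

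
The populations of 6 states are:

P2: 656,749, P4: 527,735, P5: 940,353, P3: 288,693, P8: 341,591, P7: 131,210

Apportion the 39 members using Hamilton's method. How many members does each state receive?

Standard divisor: 2886331 ÷ 39 ≈ 74008.487.
Standard quotas: P2 8.8740, P4 7.1307, P5 12.7060, P3 3.9008, P8 4.6156, P7 1.7729.
Lower quotas: P2 8, P4 7, P5 12, P3 3, P8 4, P7 1 (sum 35, leaving 4 seats).
Remainders in descending order: P3 0.9008, P2 0.8740, P7 0.7729, P5 0.7060, P8 0.6156, P4 0.1307.
Largest remainders: P3, P2, P7, P5 receive the extra seats.

P2=9, P4=7, P5=13, P3=4, P8=4, P7=2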